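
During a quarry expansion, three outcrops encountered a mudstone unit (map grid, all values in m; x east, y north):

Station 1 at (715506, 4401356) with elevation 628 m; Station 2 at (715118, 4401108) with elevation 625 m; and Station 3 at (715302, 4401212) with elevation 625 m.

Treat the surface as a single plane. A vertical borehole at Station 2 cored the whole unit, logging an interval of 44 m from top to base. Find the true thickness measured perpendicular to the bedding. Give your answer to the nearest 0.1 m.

Two edge vectors: Station 1→Station 2 = (-388, -248, -3), Station 1→Station 3 = (-204, -144, -3).
Normal n = (Station 1→Station 2) × (Station 1→Station 3) = (312, -552, 5280).
So ∂z/∂x = −n_x/n_z = −0.05909 and ∂z/∂y = −n_y/n_z = 0.10455.
|∇z| = √(a²+b²) = 0.12009, so dip δ = arctan(0.12009) = 6.85°.
True thickness = vertical thickness × cos δ = 44 × cos 6.85° = 43.7 m.

43.7 m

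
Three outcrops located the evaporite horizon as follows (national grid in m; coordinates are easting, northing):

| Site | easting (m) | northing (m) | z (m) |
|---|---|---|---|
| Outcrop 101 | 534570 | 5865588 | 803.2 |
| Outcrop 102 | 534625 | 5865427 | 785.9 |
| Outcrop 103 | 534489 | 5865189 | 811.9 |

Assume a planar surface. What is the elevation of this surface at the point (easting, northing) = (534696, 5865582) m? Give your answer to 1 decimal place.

Two edge vectors: Outcrop 101→Outcrop 102 = (55, -161, -17.3), Outcrop 101→Outcrop 103 = (-81, -399, 8.7).
Normal n = (Outcrop 101→Outcrop 102) × (Outcrop 101→Outcrop 103) = (-8303.4, 922.8, -34986).
So ∂z/∂easting = −n_x/n_z = −0.237334934 and ∂z/∂northing = −n_y/n_z = 0.026376265.
Intercept c from Outcrop 101: 803.2 + 126872.14 − 154712.30 = −27036.97.
At (534696, 5865582): z = −126902.0 + 154712.1 − 27036.97 = 773.1 m.

773.1 m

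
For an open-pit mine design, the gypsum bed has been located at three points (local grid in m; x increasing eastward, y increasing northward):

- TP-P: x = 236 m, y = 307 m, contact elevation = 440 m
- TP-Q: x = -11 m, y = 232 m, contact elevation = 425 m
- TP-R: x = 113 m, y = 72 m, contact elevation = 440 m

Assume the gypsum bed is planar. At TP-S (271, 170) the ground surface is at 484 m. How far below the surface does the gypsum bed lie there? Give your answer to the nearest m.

36 m

Let the plane be z = a·x + b·y + c.
TP-Q−TP-P: −247a − 75b = −15;  TP-R−TP-P: −123a − 235b = 0.
Solving gives a = 0.07220, b = −0.03779.
Then c = 440 − a·236 − b·307 = 434.56.
At (271, 170): z_contact = 19.6 − 6.4 + 434.56 = 447.7 m.
Depth below ground = 484 − 447.7 = 36 m.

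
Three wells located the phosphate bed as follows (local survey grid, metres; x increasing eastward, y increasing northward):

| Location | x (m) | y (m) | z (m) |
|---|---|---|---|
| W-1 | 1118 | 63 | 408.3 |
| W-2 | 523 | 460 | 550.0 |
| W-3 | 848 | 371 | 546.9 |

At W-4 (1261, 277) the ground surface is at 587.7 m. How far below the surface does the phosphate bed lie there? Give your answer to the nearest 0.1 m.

33.6 m

Two edge vectors: W-1→W-2 = (-595, 397, 141.7), W-1→W-3 = (-270, 308, 138.6).
Normal n = (W-1→W-2) × (W-1→W-3) = (11380.6, 44208, -76070).
So ∂z/∂x = −n_x/n_z = 0.149607 and ∂z/∂y = −n_y/n_z = 0.581149.
Intercept c from W-1: 408.3 − 167.26 − 36.61 = 204.43.
At (1261, 277): z_contact = 188.65 + 160.98 + 204.43 = 554.06 m.
Depth below ground = 587.7 − 554.06 = 33.6 m.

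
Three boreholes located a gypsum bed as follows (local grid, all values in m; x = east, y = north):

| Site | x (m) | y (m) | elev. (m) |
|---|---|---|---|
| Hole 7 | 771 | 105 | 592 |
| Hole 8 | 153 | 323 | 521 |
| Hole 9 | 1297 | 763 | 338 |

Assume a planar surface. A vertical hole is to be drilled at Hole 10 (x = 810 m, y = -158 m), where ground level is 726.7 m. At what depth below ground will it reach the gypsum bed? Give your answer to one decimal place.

Let the plane be z = a·x + b·y + c.
Hole 8−Hole 7: −618a + 218b = −71;  Hole 9−Hole 7: 526a + 658b = −254.
Solving gives a = −0.016600, b = −0.372748.
Then c = 592 − a·771 − b·105 = 643.94.
At (810, -158): z_contact = −13.45 + 58.89 + 643.94 = 689.39 m.
Depth below ground = 726.7 − 689.39 = 37.3 m.

37.3 m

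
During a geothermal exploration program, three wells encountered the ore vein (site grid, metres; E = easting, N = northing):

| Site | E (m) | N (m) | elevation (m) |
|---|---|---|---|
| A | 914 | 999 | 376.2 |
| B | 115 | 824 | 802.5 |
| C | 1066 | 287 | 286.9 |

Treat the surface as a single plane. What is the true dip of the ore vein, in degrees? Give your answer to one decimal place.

Two edge vectors: A→B = (-799, -175, 426.3), A→C = (152, -712, -89.3).
Normal n = (A→B) × (A→C) = (319153.1, -6553.1, 595488).
So ∂z/∂E = −n_x/n_z = −0.53595 and ∂z/∂N = −n_y/n_z = 0.01100.
Gradient magnitude |∇z| = √(a² + b²) = √(0.28724 + 0.00012) = 0.53607.
True dip = arctan(0.53607) = 28.2°, dipping toward E (azimuth ≈ 091°).

28.2°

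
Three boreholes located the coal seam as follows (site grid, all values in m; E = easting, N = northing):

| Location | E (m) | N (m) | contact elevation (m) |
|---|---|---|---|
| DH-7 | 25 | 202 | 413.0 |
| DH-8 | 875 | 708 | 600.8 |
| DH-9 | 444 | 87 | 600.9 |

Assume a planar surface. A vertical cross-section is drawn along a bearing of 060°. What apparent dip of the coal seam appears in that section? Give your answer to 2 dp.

11.06°

Let the plane be z = a·E + b·N + c.
DH-8−DH-7: 850a + 506b = 187.8;  DH-9−DH-7: 419a − 115b = 187.9.
Solving gives a = 0.37666, b = −0.26158.
Unit vector along 060° is (sin 60°, cos 60°) = (0.8660, 0.5000).
Slope in that direction = a·(0.8660) + b·(0.5000) = 0.19541.
Apparent dip = arctan|0.19541| = 11.06° (true dip is 24.6°, so apparent ≤ true as expected).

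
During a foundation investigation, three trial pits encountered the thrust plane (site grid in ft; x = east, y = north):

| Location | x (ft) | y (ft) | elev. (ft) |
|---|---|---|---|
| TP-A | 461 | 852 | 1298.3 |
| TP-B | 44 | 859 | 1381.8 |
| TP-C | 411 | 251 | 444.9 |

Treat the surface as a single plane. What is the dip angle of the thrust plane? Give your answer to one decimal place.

55.3°

Two edge vectors: TP-A→TP-B = (-417, 7, 83.5), TP-A→TP-C = (-50, -601, -853.4).
Normal n = (TP-A→TP-B) × (TP-A→TP-C) = (44209.7, -360042.8, 250967).
So ∂z/∂x = −n_x/n_z = −0.17616 and ∂z/∂y = −n_y/n_z = 1.43462.
Gradient magnitude |∇z| = √(a² + b²) = √(0.03103 + 2.05814) = 1.44540.
True dip = arctan(1.44540) = 55.3°, dipping toward S (azimuth ≈ 173°).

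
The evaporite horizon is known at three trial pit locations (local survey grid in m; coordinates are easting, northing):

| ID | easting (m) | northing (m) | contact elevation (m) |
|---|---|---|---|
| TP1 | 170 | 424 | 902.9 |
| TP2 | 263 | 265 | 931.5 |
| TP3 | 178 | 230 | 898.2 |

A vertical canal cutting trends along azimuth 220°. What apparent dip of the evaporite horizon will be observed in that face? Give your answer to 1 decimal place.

Let the plane be z = a·easting + b·northing + c.
TP2−TP1: 93a − 159b = 28.6;  TP3−TP1: 8a − 194b = −4.7.
Solving gives a = 0.37541, b = 0.03971.
Unit vector along 220° is (sin 220°, cos 220°) = (-0.6428, -0.7660).
Slope in that direction = a·(-0.6428) + b·(-0.7660) = −0.27173.
Apparent dip = arctan|0.27173| = 15.2° (true dip is 20.7°, so apparent ≤ true as expected).

15.2°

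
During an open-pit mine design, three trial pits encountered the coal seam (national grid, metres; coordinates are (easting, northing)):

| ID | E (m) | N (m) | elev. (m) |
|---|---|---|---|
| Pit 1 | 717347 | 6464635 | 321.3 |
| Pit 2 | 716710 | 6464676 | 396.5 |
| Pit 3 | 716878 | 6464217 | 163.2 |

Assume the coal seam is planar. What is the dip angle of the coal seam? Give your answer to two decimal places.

Two edge vectors: Pit 1→Pit 2 = (-637, 41, 75.2), Pit 1→Pit 3 = (-469, -418, -158.1).
Normal n = (Pit 1→Pit 2) × (Pit 1→Pit 3) = (24951.5, -135978.5, 285495).
So ∂z/∂E = −n_x/n_z = −0.08740 and ∂z/∂N = −n_y/n_z = 0.47629.
Gradient magnitude |∇z| = √(a² + b²) = √(0.00764 + 0.22685) = 0.48424.
True dip = arctan(0.48424) = 25.84°, dipping toward S (azimuth ≈ 170°).

25.84°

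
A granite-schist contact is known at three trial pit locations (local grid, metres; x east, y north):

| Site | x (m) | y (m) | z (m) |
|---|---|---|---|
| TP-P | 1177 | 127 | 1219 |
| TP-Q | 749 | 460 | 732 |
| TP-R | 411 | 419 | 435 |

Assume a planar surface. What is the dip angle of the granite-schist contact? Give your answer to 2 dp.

Two edge vectors: TP-P→TP-Q = (-428, 333, -487), TP-P→TP-R = (-766, 292, -784).
Normal n = (TP-P→TP-Q) × (TP-P→TP-R) = (-118868, 37490, 130102).
So ∂z/∂x = −n_x/n_z = 0.91365 and ∂z/∂y = −n_y/n_z = −0.28816.
Gradient magnitude |∇z| = √(a² + b²) = √(0.83476 + 0.08304) = 0.95802.
True dip = arctan(0.95802) = 43.77°, dipping toward WNW (azimuth ≈ 288°).

43.77°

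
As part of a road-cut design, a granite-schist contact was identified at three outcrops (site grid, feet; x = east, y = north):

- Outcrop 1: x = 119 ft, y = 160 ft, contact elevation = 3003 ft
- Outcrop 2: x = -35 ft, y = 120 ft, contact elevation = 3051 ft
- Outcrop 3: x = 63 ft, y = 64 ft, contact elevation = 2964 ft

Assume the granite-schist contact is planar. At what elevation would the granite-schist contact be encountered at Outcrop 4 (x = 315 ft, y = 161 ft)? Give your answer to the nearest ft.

Two edge vectors: Outcrop 1→Outcrop 2 = (-154, -40, 48), Outcrop 1→Outcrop 3 = (-56, -96, -39).
Normal n = (Outcrop 1→Outcrop 2) × (Outcrop 1→Outcrop 3) = (6168, -8694, 12544).
So ∂z/∂x = −n_x/n_z = −0.49171 and ∂z/∂y = −n_y/n_z = 0.69308.
Intercept c from Outcrop 1: 3003 + 58.51 − 110.89 = 2950.62.
At (315, 161): z = −154.9 + 111.6 + 2950.62 = 2907.3 ft.

2907 ft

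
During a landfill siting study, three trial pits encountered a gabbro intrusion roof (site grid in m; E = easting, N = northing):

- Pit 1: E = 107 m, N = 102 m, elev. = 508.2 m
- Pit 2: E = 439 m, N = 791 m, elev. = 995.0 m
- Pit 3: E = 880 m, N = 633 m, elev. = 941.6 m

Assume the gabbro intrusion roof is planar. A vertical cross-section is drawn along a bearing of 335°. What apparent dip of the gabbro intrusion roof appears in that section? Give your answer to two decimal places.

Let the plane be z = a·E + b·N + c.
Pit 2−Pit 1: 332a + 689b = 486.8;  Pit 3−Pit 1: 773a + 531b = 433.4.
Solving gives a = 0.11261, b = 0.65227.
Unit vector along 335° is (sin 335°, cos 335°) = (-0.4226, 0.9063).
Slope in that direction = a·(-0.4226) + b·(0.9063) = 0.54357.
Apparent dip = arctan|0.54357| = 28.53° (true dip is 33.5°, so apparent ≤ true as expected).

28.53°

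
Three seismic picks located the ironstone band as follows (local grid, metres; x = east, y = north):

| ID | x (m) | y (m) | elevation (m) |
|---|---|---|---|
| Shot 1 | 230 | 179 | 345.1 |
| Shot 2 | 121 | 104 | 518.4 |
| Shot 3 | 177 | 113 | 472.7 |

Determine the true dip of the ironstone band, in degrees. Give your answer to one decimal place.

57.6°

Two edge vectors: Shot 1→Shot 2 = (-109, -75, 173.3), Shot 1→Shot 3 = (-53, -66, 127.6).
Normal n = (Shot 1→Shot 2) × (Shot 1→Shot 3) = (1867.8, 4723.5, 3219).
So ∂z/∂x = −n_x/n_z = −0.58024 and ∂z/∂y = −n_y/n_z = −1.46738.
Gradient magnitude |∇z| = √(a² + b²) = √(0.33668 + 2.15321) = 1.57794.
True dip = arctan(1.57794) = 57.6°, dipping toward NNE (azimuth ≈ 022°).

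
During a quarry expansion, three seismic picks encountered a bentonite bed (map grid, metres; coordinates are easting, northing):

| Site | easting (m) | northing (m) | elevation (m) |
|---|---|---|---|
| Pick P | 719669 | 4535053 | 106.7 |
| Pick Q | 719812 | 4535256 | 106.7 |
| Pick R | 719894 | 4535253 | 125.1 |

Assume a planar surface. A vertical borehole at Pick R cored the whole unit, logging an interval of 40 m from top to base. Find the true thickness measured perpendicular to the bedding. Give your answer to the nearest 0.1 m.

Let the plane be z = a·easting + b·northing + c.
Pick Q−Pick P: 143a + 203b = 0;  Pick R−Pick P: 225a + 200b = 18.4.
Solving gives a = 0.21875, b = −0.15410.
|∇z| = √(a²+b²) = 0.26758, so dip δ = arctan(0.26758) = 14.98°.
True thickness = vertical thickness × cos δ = 40 × cos 14.98° = 38.6 m.

38.6 m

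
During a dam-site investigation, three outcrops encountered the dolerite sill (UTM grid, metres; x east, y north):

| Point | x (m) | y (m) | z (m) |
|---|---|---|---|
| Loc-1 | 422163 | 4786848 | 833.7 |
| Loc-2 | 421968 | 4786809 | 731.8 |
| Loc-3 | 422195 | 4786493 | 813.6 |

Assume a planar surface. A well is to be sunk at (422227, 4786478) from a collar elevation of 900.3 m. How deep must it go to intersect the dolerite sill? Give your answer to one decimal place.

Two edge vectors: Loc-1→Loc-2 = (-195, -39, -101.9), Loc-1→Loc-3 = (32, -355, -20.1).
Normal n = (Loc-1→Loc-2) × (Loc-1→Loc-3) = (-35390.6, -7180.3, 70473).
So ∂z/∂x = −n_x/n_z = 0.502186653 and ∂z/∂y = −n_y/n_z = 0.101887248.
Intercept c from Loc-1: 833.7 − 212004.62 − 487718.77 = −698889.69.
At (422227, 4786478): z_contact = 212036.76 + 487681.07 − 698889.69 = 828.14 m.
Depth below ground = 900.3 − 828.14 = 72.2 m.

72.2 m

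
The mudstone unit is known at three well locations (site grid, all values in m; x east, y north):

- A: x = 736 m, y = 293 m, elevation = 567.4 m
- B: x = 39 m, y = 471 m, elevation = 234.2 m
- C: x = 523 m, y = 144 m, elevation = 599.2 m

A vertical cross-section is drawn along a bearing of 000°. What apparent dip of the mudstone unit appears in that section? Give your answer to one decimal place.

Let the plane be z = a·x + b·y + c.
B−A: −697a + 178b = −333.2;  C−A: −213a − 149b = 31.8.
Solving gives a = 0.31027, b = −0.65697.
Unit vector along 000° is (sin 0°, cos 0°) = (0.0000, 1.0000).
Slope in that direction = a·(0.0000) + b·(1.0000) = −0.65697.
Apparent dip = arctan|0.65697| = 33.3° (true dip is 36.0°, so apparent ≤ true as expected).

33.3°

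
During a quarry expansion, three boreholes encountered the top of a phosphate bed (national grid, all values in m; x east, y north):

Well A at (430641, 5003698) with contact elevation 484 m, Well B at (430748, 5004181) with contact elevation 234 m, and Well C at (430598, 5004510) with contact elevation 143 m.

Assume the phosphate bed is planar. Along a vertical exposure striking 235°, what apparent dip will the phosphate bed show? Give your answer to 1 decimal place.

Let the plane be z = a·x + b·y + c.
Well B−Well A: 107a + 483b = −250;  Well C−Well A: −43a + 812b = −341.
Solving gives a = −0.35574, b = −0.43879.
Unit vector along 235° is (sin 235°, cos 235°) = (-0.8192, -0.5736).
Slope in that direction = a·(-0.8192) + b·(-0.5736) = 0.54309.
Apparent dip = arctan|0.54309| = 28.5° (true dip is 29.5°, so apparent ≤ true as expected).

28.5°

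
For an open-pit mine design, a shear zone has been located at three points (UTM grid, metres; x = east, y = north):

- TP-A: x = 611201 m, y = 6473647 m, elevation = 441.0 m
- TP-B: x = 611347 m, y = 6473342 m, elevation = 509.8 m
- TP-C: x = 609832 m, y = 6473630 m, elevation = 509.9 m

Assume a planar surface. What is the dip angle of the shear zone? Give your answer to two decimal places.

Two edge vectors: TP-A→TP-B = (146, -305, 68.8), TP-A→TP-C = (-1369, -17, 68.9).
Normal n = (TP-A→TP-B) × (TP-A→TP-C) = (-19844.9, -104246.6, -420027).
So ∂z/∂x = −n_x/n_z = −0.04725 and ∂z/∂y = −n_y/n_z = −0.24819.
Gradient magnitude |∇z| = √(a² + b²) = √(0.00223 + 0.06160) = 0.25265.
True dip = arctan(0.25265) = 14.18°, dipping toward N (azimuth ≈ 011°).

14.18°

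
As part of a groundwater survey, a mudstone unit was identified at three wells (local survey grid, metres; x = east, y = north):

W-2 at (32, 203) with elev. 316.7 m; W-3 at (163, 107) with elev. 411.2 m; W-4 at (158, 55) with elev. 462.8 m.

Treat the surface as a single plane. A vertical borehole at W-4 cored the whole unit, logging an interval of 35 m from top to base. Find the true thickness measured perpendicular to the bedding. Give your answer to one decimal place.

24.9 m

Let the plane be z = a·x + b·y + c.
W-3−W-2: 131a − 96b = 94.5;  W-4−W-2: 126a − 148b = 146.1.
Solving gives a = −0.00543, b = −0.99179.
|∇z| = √(a²+b²) = 0.99180, so dip δ = arctan(0.99180) = 44.76°.
True thickness = vertical thickness × cos δ = 35 × cos 44.76° = 24.9 m.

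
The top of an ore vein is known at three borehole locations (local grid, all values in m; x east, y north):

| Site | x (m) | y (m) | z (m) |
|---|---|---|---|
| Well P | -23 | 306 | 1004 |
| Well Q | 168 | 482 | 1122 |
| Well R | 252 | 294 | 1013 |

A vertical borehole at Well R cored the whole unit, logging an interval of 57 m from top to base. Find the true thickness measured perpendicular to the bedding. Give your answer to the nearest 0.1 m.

Two edge vectors: Well P→Well Q = (191, 176, 118), Well P→Well R = (275, -12, 9).
Normal n = (Well P→Well Q) × (Well P→Well R) = (3000, 30731, -50692).
So ∂z/∂x = −n_x/n_z = 0.05918 and ∂z/∂y = −n_y/n_z = 0.60623.
|∇z| = √(a²+b²) = 0.60911, so dip δ = arctan(0.60911) = 31.35°.
True thickness = vertical thickness × cos δ = 57 × cos 31.35° = 48.7 m.

48.7 m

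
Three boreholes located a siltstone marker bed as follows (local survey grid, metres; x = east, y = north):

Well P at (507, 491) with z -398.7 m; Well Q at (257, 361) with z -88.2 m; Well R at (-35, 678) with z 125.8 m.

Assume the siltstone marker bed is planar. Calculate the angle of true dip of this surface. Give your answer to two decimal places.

Let the plane be z = a·x + b·y + c.
Well Q−Well P: −250a − 130b = 310.5;  Well R−Well P: −542a + 187b = 524.5.
Solving gives a = −1.07711, b = −0.31709.
Gradient magnitude |∇z| = √(a² + b²) = √(1.16017 + 0.10055) = 1.12282.
True dip = arctan(1.12282) = 48.31°, dipping toward ENE (azimuth ≈ 074°).

48.31°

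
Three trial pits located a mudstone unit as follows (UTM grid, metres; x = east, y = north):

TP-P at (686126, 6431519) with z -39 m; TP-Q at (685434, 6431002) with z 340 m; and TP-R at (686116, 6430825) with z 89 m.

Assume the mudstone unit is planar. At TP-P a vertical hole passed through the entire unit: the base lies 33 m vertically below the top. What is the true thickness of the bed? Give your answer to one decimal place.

30.1 m

Let the plane be z = a·x + b·y + c.
TP-Q−TP-P: −692a − 517b = 379;  TP-R−TP-P: −10a − 694b = 128.
Solving gives a = −0.41435, b = −0.17847.
|∇z| = √(a²+b²) = 0.45115, so dip δ = arctan(0.45115) = 24.28°.
True thickness = vertical thickness × cos δ = 33 × cos 24.28° = 30.1 m.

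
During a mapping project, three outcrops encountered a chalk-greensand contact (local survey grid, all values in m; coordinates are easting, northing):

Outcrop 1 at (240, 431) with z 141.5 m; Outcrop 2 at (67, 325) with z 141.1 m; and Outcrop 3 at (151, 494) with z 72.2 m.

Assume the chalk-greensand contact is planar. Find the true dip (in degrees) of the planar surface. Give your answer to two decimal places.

34.63°

Let the plane be z = a·easting + b·northing + c.
Outcrop 2−Outcrop 1: −173a − 106b = −0.4;  Outcrop 3−Outcrop 1: −89a + 63b = −69.3.
Solving gives a = 0.36251, b = −0.58788.
Gradient magnitude |∇z| = √(a² + b²) = √(0.13142 + 0.34560) = 0.69066.
True dip = arctan(0.69066) = 34.63°, dipping toward NNW (azimuth ≈ 328°).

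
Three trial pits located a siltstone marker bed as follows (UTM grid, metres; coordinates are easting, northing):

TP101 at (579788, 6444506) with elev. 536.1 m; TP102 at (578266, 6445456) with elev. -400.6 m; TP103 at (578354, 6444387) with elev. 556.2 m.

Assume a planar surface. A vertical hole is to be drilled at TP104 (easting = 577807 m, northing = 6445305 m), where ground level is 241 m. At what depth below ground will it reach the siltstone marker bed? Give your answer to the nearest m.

Let the plane be z = a·easting + b·northing + c.
TP102−TP101: −1522a + 950b = −936.7;  TP103−TP101: −1434a − 119b = 20.1.
Solving gives a = 0.05984918, b = −0.89011532.
Then c = 536.1 − a·579788 − b·6444506 = 5702189.76.
At (577807, 6445305): z_contact = 34581.3 − 5737064.7 + 5702189.76 = -293.7 m.
Depth below ground = 241 − (-293.7) = 535 m.

535 m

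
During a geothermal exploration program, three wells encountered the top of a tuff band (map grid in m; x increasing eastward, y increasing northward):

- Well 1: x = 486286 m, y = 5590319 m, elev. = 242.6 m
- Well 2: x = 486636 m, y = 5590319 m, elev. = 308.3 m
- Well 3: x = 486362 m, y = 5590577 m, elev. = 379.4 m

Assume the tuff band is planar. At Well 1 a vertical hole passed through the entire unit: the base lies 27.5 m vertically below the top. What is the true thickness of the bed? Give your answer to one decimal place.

Let the plane be z = a·x + b·y + c.
Well 2−Well 1: 350a + 0b = 65.7;  Well 3−Well 1: 76a + 258b = 136.8.
Solving gives a = 0.18771, b = 0.47494.
|∇z| = √(a²+b²) = 0.51069, so dip δ = arctan(0.51069) = 27.05°.
True thickness = vertical thickness × cos δ = 27.5 × cos 27.05° = 24.5 m.

24.5 m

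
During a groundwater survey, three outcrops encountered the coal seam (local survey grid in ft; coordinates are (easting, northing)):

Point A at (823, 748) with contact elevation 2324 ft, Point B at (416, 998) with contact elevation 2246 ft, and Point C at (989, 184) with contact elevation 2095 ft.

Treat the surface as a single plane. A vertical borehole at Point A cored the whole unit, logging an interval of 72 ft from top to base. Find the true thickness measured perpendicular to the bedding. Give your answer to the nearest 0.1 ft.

56.8 ft

Two edge vectors: Point A→Point B = (-407, 250, -78), Point A→Point C = (166, -564, -229).
Normal n = (Point A→Point B) × (Point A→Point C) = (-101242, -106151, 188048).
So ∂z/∂E = −n_x/n_z = 0.53838 and ∂z/∂N = −n_y/n_z = 0.56449.
|∇z| = √(a²+b²) = 0.78007, so dip δ = arctan(0.78007) = 37.96°.
True thickness = vertical thickness × cos δ = 72 × cos 37.96° = 56.8 ft.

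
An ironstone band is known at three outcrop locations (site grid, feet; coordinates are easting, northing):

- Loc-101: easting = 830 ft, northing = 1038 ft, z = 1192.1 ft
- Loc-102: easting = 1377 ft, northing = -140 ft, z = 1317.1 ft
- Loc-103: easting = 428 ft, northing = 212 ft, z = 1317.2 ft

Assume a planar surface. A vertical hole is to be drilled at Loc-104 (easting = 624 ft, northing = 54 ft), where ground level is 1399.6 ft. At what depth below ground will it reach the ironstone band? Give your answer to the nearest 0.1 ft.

71.5 ft

Let the plane be z = a·easting + b·northing + c.
Loc-102−Loc-101: 547a − 1178b = 125;  Loc-103−Loc-101: −402a − 826b = 125.1.
Solving gives a = −0.047675, b = −0.128250.
Then c = 1192.1 − a·830 − b·1038 = 1364.79.
At (624, 54): z_contact = −29.75 − 6.93 + 1364.79 = 1328.12 ft.
Depth below ground = 1399.6 − 1328.12 = 71.5 ft.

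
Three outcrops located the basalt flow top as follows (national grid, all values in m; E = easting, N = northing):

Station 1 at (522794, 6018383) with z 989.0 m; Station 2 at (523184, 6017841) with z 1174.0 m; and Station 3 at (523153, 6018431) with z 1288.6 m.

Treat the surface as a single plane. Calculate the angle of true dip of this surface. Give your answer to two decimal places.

Let the plane be z = a·E + b·N + c.
Station 2−Station 1: 390a − 542b = 185;  Station 3−Station 1: 359a + 48b = 299.6.
Solving gives a = 0.80293, b = 0.23643.
Gradient magnitude |∇z| = √(a² + b²) = √(0.64470 + 0.05590) = 0.83701.
True dip = arctan(0.83701) = 39.93°, dipping toward WSW (azimuth ≈ 254°).

39.93°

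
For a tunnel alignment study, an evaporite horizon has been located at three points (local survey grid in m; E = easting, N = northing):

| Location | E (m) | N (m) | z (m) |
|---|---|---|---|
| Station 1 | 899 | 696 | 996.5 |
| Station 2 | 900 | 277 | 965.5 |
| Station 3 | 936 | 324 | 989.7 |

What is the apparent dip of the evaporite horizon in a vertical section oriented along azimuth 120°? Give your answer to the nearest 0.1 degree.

Let the plane be z = a·E + b·N + c.
Station 2−Station 1: 1a − 419b = −31;  Station 3−Station 1: 37a − 372b = −6.8.
Solving gives a = 0.57384, b = 0.07536.
Unit vector along 120° is (sin 120°, cos 120°) = (0.8660, -0.5000).
Slope in that direction = a·(0.8660) + b·(-0.5000) = 0.45928.
Apparent dip = arctan|0.45928| = 24.7° (true dip is 30.1°, so apparent ≤ true as expected).

24.7°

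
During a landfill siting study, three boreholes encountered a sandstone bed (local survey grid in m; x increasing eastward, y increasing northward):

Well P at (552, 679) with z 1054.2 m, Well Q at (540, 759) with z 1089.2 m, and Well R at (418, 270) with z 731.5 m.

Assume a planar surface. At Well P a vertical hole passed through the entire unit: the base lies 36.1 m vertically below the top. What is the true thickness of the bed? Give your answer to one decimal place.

Let the plane be z = a·x + b·y + c.
Well Q−Well P: −12a + 80b = 35;  Well R−Well P: −134a − 409b = −322.7.
Solving gives a = 0.73592, b = 0.54789.
|∇z| = √(a²+b²) = 0.91748, so dip δ = arctan(0.91748) = 42.54°.
True thickness = vertical thickness × cos δ = 36.1 × cos 42.54° = 26.6 m.

26.6 m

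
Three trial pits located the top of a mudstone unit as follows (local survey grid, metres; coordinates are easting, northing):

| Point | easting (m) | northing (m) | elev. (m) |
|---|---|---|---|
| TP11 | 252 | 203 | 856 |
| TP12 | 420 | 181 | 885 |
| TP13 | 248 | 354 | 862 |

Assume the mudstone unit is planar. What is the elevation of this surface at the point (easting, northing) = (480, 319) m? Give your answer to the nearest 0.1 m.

Let the plane be z = a·easting + b·northing + c.
TP12−TP11: 168a − 22b = 29;  TP13−TP11: −4a + 151b = 6.
Solving gives a = 0.17844, b = 0.04446.
Then c = 856 − a·252 − b·203 = 802.01.
At (480, 319): z = 85.7 + 14.2 + 802.01 = 901.8 m.

901.8 m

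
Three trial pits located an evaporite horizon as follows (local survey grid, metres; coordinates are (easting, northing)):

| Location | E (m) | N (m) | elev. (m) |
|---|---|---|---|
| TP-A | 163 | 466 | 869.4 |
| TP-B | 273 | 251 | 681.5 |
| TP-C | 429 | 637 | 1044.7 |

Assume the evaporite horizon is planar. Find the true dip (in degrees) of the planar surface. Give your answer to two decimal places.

Two edge vectors: TP-A→TP-B = (110, -215, -187.9), TP-A→TP-C = (266, 171, 175.3).
Normal n = (TP-A→TP-B) × (TP-A→TP-C) = (-5558.6, -69264.4, 76000).
So ∂z/∂E = −n_x/n_z = 0.07314 and ∂z/∂N = −n_y/n_z = 0.91137.
Gradient magnitude |∇z| = √(a² + b²) = √(0.00535 + 0.83060) = 0.91430.
True dip = arctan(0.91430) = 42.44°, dipping toward S (azimuth ≈ 185°).

42.44°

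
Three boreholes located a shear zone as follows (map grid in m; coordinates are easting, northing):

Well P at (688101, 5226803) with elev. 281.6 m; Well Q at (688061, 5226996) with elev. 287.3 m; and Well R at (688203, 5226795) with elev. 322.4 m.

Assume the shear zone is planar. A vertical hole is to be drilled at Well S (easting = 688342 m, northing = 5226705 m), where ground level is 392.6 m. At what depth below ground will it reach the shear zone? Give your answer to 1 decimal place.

23.6 m

Two edge vectors: Well P→Well Q = (-40, 193, 5.7), Well P→Well R = (102, -8, 40.8).
Normal n = (Well P→Well Q) × (Well P→Well R) = (7920, 2213.4, -19366).
So ∂z/∂easting = −n_x/n_z = 0.408964164 and ∂z/∂northing = −n_y/n_z = 0.114293091.
Intercept c from Well P: 281.6 − 281408.65 − 597387.47 = −878514.52.
At (688342, 5226705): z_contact = 281507.21 + 597376.27 − 878514.52 = 368.96 m.
Depth below ground = 392.6 − 368.96 = 23.6 m.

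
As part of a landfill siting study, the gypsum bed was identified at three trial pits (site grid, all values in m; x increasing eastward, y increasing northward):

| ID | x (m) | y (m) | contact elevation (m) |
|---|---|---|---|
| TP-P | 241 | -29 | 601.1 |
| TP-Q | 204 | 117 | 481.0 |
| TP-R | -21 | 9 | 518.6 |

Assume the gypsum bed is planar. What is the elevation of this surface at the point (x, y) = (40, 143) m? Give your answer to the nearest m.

428 m

Two edge vectors: TP-P→TP-Q = (-37, 146, -120.1), TP-P→TP-R = (-262, 38, -82.5).
Normal n = (TP-P→TP-Q) × (TP-P→TP-R) = (-7481.2, 28413.7, 36846).
So ∂z/∂x = −n_x/n_z = 0.20304 and ∂z/∂y = −n_y/n_z = −0.77115.
Intercept c from TP-P: 601.1 − 48.93 − 22.36 = 529.80.
At (40, 143): z = 8.1 − 110.3 + 529.80 = 427.7 m.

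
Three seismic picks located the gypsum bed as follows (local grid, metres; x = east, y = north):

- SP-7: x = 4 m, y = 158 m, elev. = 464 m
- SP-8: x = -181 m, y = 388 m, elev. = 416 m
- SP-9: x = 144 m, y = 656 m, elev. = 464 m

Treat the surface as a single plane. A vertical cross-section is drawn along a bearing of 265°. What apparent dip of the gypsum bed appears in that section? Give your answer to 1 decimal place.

Let the plane be z = a·x + b·y + c.
SP-8−SP-7: −185a + 230b = −48;  SP-9−SP-7: 140a + 498b = 0.
Solving gives a = 0.19226, b = −0.05405.
Unit vector along 265° is (sin 265°, cos 265°) = (-0.9962, -0.0872).
Slope in that direction = a·(-0.9962) + b·(-0.0872) = −0.18682.
Apparent dip = arctan|0.18682| = 10.6° (true dip is 11.3°, so apparent ≤ true as expected).

10.6°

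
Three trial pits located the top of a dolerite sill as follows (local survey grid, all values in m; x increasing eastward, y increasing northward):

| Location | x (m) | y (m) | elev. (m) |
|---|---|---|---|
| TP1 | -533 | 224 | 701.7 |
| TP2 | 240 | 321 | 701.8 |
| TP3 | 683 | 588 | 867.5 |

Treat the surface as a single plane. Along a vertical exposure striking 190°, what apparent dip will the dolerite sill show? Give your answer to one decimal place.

Let the plane be z = a·x + b·y + c.
TP2−TP1: 773a + 97b = 0.1;  TP3−TP1: 1216a + 364b = 165.8.
Solving gives a = −0.09819, b = 0.78351.
Unit vector along 190° is (sin 190°, cos 190°) = (-0.1736, -0.9848).
Slope in that direction = a·(-0.1736) + b·(-0.9848) = −0.75456.
Apparent dip = arctan|0.75456| = 37.0° (true dip is 38.3°, so apparent ≤ true as expected).

37.0°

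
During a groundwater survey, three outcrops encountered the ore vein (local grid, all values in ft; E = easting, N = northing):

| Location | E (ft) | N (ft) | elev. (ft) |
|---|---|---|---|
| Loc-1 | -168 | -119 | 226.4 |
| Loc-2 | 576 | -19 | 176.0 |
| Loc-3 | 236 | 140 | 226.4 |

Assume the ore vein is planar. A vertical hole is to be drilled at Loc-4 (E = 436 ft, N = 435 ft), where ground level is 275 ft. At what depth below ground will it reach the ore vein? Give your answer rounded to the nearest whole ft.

Two edge vectors: Loc-1→Loc-2 = (744, 100, -50.4), Loc-1→Loc-3 = (404, 259, 0).
Normal n = (Loc-1→Loc-2) × (Loc-1→Loc-3) = (13053.6, -20361.6, 152296).
So ∂z/∂E = −n_x/n_z = −0.08571 and ∂z/∂N = −n_y/n_z = 0.13370.
Intercept c from Loc-1: 226.4 − 14.40 + 15.91 = 227.91.
At (436, 435): z_contact = −37.4 + 58.2 + 227.91 = 248.7 ft.
Depth below ground = 275 − 248.7 = 26 ft.

26 ft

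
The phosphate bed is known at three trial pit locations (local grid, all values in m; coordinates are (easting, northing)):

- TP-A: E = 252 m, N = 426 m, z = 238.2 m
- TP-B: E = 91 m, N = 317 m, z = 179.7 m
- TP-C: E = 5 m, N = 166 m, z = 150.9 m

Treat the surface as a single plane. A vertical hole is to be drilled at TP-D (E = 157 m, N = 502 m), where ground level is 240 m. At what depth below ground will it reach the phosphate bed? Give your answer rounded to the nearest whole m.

40 m

Two edge vectors: TP-A→TP-B = (-161, -109, -58.5), TP-A→TP-C = (-247, -260, -87.3).
Normal n = (TP-A→TP-B) × (TP-A→TP-C) = (-5694.3, 394.2, 14937).
So ∂z/∂E = −n_x/n_z = 0.38122 and ∂z/∂N = −n_y/n_z = −0.02639.
Intercept c from TP-A: 238.2 − 96.07 + 11.24 = 153.37.
At (157, 502): z_contact = 59.9 − 13.2 + 153.37 = 200.0 m.
Depth below ground = 240 − 200.0 = 40 m.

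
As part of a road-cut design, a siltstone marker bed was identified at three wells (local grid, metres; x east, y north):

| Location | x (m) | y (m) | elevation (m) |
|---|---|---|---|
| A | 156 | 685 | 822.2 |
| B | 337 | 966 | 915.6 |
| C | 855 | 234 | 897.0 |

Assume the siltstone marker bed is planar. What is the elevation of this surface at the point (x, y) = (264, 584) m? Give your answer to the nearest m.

828 m

Two edge vectors: A→B = (181, 281, 93.4), A→C = (699, -451, 74.8).
Normal n = (A→B) × (A→C) = (63142.2, 51747.8, -278050).
So ∂z/∂x = −n_x/n_z = 0.22709 and ∂z/∂y = −n_y/n_z = 0.18611.
Intercept c from A: 822.2 − 35.43 − 127.49 = 659.29.
At (264, 584): z = 60.0 + 108.7 + 659.29 = 827.9 m.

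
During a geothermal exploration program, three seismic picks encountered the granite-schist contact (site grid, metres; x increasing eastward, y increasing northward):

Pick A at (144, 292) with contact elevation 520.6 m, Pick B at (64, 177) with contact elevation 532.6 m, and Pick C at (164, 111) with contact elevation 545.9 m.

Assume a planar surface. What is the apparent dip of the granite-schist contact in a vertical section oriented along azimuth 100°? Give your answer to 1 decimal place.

3.8°

Two edge vectors: Pick A→Pick B = (-80, -115, 12), Pick A→Pick C = (20, -181, 25.3).
Normal n = (Pick A→Pick B) × (Pick A→Pick C) = (-737.5, 2264, 16780).
So ∂z/∂x = −n_x/n_z = 0.04395 and ∂z/∂y = −n_y/n_z = −0.13492.
Unit vector along 100° is (sin 100°, cos 100°) = (0.9848, -0.1736).
Slope in that direction = a·(0.9848) + b·(-0.1736) = 0.06671.
Apparent dip = arctan|0.06671| = 3.8° (true dip is 8.1°, so apparent ≤ true as expected).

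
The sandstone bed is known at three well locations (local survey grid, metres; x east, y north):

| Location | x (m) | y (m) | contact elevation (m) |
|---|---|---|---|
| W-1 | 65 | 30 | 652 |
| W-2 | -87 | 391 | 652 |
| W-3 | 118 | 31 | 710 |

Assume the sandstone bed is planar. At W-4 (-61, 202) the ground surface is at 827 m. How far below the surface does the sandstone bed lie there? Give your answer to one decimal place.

233.2 m

Two edge vectors: W-1→W-2 = (-152, 361, 0), W-1→W-3 = (53, 1, 58).
Normal n = (W-1→W-2) × (W-1→W-3) = (20938, 8816, -19285).
So ∂z/∂x = −n_x/n_z = 1.08571 and ∂z/∂y = −n_y/n_z = 0.45714.
Intercept c from W-1: 652 − 70.57 − 13.71 = 567.71.
At (-61, 202): z_contact = −66.23 + 92.34 + 567.71 = 593.83 m.
Depth below ground = 827 − 593.83 = 233.2 m.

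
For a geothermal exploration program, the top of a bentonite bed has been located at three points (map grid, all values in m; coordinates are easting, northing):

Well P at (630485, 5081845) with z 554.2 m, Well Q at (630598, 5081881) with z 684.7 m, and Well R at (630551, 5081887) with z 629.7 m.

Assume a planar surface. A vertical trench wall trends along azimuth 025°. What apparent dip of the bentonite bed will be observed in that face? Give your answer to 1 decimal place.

Let the plane be z = a·easting + b·northing + c.
Well Q−Well P: 113a + 36b = 130.5;  Well R−Well P: 66a + 42b = 75.5.
Solving gives a = 1.16582, b = −0.03439.
Unit vector along 025° is (sin 25°, cos 25°) = (0.4226, 0.9063).
Slope in that direction = a·(0.4226) + b·(0.9063) = 0.46153.
Apparent dip = arctan|0.46153| = 24.8° (true dip is 49.4°, so apparent ≤ true as expected).

24.8°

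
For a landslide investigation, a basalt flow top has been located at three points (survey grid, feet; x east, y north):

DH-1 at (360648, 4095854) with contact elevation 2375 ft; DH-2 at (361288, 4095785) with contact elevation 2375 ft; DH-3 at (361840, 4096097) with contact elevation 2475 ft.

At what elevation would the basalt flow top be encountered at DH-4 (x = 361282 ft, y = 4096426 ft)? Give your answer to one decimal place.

2547.4 ft

Let the plane be z = a·x + b·y + c.
DH-2−DH-1: 640a − 69b = 0;  DH-3−DH-1: 1192a + 243b = 100.
Solving gives a = 0.029019885, b = 0.269169947.
Then c = 2375 − a·360648 − b·4095854 = −1110571.77.
At (361282, 4096426): z = 10484.4 + 1102634.8 − 1110571.77 = 2547.4 ft.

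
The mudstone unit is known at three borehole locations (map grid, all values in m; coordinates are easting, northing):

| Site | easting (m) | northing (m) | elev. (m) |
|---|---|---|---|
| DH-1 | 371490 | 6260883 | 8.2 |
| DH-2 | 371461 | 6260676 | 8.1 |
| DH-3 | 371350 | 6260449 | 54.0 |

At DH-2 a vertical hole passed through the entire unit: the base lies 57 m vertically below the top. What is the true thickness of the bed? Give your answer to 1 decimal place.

Let the plane be z = a·easting + b·northing + c.
DH-2−DH-1: −29a − 207b = −0.1;  DH-3−DH-1: −140a − 434b = 45.8.
Solving gives a = −0.58094, b = 0.08187.
|∇z| = √(a²+b²) = 0.58668, so dip δ = arctan(0.58668) = 30.40°.
True thickness = vertical thickness × cos δ = 57 × cos 30.40° = 49.2 m.

49.2 m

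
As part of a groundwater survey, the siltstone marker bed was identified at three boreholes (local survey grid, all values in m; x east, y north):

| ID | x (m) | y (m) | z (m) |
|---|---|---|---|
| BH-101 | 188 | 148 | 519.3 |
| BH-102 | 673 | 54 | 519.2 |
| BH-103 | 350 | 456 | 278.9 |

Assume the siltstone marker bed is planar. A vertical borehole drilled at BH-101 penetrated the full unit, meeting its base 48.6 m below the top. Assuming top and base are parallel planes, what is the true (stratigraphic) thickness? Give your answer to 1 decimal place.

Two edge vectors: BH-101→BH-102 = (485, -94, -0.1), BH-101→BH-103 = (162, 308, -240.4).
Normal n = (BH-101→BH-102) × (BH-101→BH-103) = (22628.4, 116577.8, 164608).
So ∂z/∂x = −n_x/n_z = −0.13747 and ∂z/∂y = −n_y/n_z = −0.70821.
|∇z| = √(a²+b²) = 0.72143, so dip δ = arctan(0.72143) = 35.81°.
True thickness = vertical thickness × cos δ = 48.6 × cos 35.81° = 39.4 m.

39.4 m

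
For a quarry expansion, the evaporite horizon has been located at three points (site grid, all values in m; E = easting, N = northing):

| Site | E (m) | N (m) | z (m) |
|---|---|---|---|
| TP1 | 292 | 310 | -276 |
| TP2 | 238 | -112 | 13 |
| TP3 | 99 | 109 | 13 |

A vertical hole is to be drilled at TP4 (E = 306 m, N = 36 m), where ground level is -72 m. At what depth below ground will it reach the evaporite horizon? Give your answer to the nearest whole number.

Two edge vectors: TP1→TP2 = (-54, -422, 289), TP1→TP3 = (-193, -201, 289).
Normal n = (TP1→TP2) × (TP1→TP3) = (-63869, -40171, -70592).
So ∂z/∂E = −n_x/n_z = −0.90476 and ∂z/∂N = −n_y/n_z = −0.56906.
Intercept c from TP1: -276 + 264.19 + 176.41 = 164.60.
At (306, 36): z_contact = −276.9 − 20.5 + 164.60 = -132.7 m.
Depth below ground = -72 − (-132.7) = 61 m.

61 m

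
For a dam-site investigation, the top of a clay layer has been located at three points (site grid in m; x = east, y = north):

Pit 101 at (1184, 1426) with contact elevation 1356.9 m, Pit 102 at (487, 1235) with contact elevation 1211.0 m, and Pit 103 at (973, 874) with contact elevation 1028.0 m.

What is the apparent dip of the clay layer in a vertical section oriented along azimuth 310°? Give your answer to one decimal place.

18.3°

Two edge vectors: Pit 101→Pit 102 = (-697, -191, -145.9), Pit 101→Pit 103 = (-211, -552, -328.9).
Normal n = (Pit 101→Pit 102) × (Pit 101→Pit 103) = (-17716.9, -198458.4, 344443).
So ∂z/∂x = −n_x/n_z = 0.05144 and ∂z/∂y = −n_y/n_z = 0.57617.
Unit vector along 310° is (sin 310°, cos 310°) = (-0.7660, 0.6428).
Slope in that direction = a·(-0.7660) + b·(0.6428) = 0.33095.
Apparent dip = arctan|0.33095| = 18.3° (true dip is 30.0°, so apparent ≤ true as expected).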